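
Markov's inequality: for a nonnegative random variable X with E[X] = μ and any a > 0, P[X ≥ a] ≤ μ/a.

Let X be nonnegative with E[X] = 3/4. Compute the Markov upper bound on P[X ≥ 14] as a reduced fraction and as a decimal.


μ = E[X] = 3/4, a = 14.
Markov: P[X ≥ 14] ≤ μ/a = (3/4)/14 = 3/56.
Numerically: ≈ 0.054.
(Since a = 14 > μ = 0.750, the bound 3/56 is < 1 and informative.)

P[X ≥ 14] ≤ 3/56 ≈ 0.054.


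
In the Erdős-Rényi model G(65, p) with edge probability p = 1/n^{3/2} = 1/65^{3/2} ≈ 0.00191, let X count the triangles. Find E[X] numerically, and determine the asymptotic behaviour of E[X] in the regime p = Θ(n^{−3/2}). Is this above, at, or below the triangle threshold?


Number of potential triangles: C(65, 3) = 43680.
Each occurs with probability p³ ≈ (0.00191)³ ≈ 6.94848e-09.
By linearity: E[X] = C(65, 3)·p³ ≈ 43680 · 6.94848e-09 ≈ 0.000.
Since α = 3/2 > 1, p = c/n^{3/2} = o(1/n) is below the triangle threshold p ~ 1/n. Asymptotically E[X] ~ (c³/6)·n^{3(1−α)} = (1³/6)·n^{-1.5} → 0, so by Markov's inequality G has no triangles w.h.p.

E[X] ≈ 0.000; in regime p = Θ(1/n^{3/2}) E[X] tends to 0 (below the triangle threshold p ~ 1/n).


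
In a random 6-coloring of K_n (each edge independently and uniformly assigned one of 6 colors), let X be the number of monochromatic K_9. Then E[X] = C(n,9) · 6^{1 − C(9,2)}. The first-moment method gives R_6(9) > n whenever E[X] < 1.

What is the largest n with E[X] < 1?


We need C(n, 9) · 6^{1 − 36} < 1, i.e. C(n, 9) < 6^{36 − 1} = 1719070799748422591028658176.
Check values of n near the boundary:
  n = 4404: C(4404, 9) = 1703375445537161676647015880; 1703375445537161676647015880 < 1719070799748422591028658176? YES
  n = 4405: C(4405, 9) = 1706862792900636302463627150; 1706862792900636302463627150 < 1719070799748422591028658176? YES
  n = 4406: C(4406, 9) = 1710356485221788389505285700; 1710356485221788389505285700 < 1719070799748422591028658176? YES
  n = 4407: C(4407, 9) = 1713856532599459170657070050; 1713856532599459170657070050 < 1719070799748422591028658176? YES
  n = 4408: C(4408, 9) = 1717362945146264156457459600; 1717362945146264156457459600 < 1719070799748422591028658176? YES
  n = 4409: C(4409, 9) = 1720875732988608787686577131; 1720875732988608787686577131 < 1719070799748422591028658176? NO
  n = 4410: C(4410, 9) = 1724394906266704102180823710; 1724394906266704102180823710 < 1719070799748422591028658176? NO
  n = 4411: C(4411, 9) = 1727920475134582415883601405; 1727920475134582415883601405 < 1719070799748422591028658176? NO
The largest n with C(n, 9) < 1719070799748422591028658176 is n = 4408 (where E[X] = 35778394690547169926197075/35813974994758803979763712 ≈ 0.9990065). Hence R_6(9) > 4408, i.e. R_6(9) ≥ 4409.

Largest n = 4408; hence R_6(9) > 4408.


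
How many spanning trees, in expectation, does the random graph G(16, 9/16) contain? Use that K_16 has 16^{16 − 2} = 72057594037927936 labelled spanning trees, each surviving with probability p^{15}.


K_16 has 16^{16 − 2} = 72057594037927936 labelled spanning trees.
For each such spanning tree H, let X_H = 1 if all 15 edges of H are present in G. Then P[X_H = 1] = p^{15} = (9/16)^{15} = 205891132094649/1152921504606846976.
By linearity: E[X] = Σ_H E[X_H] = 72057594037927936 · p^{15} = 72057594037927936 · 205891132094649/1152921504606846976 = 205891132094649/16.
Numerically: E[X] ≈ 1.287e+13.

E[X] = 72057594037927936 · (9/16)^{15} = 205891132094649/16 ≈ 1.287e+13.


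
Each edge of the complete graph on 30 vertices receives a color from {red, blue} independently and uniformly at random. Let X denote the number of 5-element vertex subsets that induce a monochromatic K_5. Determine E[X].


Let X = Σ_S X_S over the C(30, 5) = 142506 subsets S of size 5, where X_S = 1 if the K_5 on S is monochromatic.
For a fixed S, the K_5 on S has C(5, 2) = 10 edges. P[all 10 edges red] = (1/2)^10, and likewise for blue, so P[monochromatic] = 2·(1/2)^10 = 2^{1 − 10} = 1/512.
By linearity: E[X] = C(30, 5) · 2^{1 − 10} = 142506 · 1/512 = 71253/256.
Numerically: E[X] ≈ 278.332031.

E[X] = C(30,5)·2^(1−C(5,2)) = 71253/256 ≈ 278.332031.


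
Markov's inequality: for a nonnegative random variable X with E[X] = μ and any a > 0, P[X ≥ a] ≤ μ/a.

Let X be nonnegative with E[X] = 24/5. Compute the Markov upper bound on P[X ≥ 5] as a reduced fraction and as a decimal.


μ = E[X] = 24/5, a = 5.
Markov: P[X ≥ 5] ≤ μ/a = (24/5)/5 = 24/25.
Numerically: ≈ 0.960000.
(Since a = 5 > μ = 4.800000, the bound 24/25 is < 1 and informative.)

P[X ≥ 5] ≤ 24/25 ≈ 0.960000.


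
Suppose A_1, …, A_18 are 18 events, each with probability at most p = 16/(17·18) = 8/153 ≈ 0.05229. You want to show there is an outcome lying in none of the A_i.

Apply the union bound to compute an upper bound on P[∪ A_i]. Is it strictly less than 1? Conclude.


Union bound: P[∪_{i=1}^{18} A_i] ≤ Σ_i P[A_i] ≤ 18·p = 18·(8/153) = 16/17.
Numerically: 16/17 ≈ 0.94118.
Is 16/17 < 1? YES.
Since P[∪ A_i] ≤ 16/17 < 1, the complement has P[∩ A_i^c] ≥ 1 − 16/17 = 1/17 > 0, so some outcome avoids every A_i.

18·p = 16/17 ≈ 0.94118; existence CERTIFIED by the union bound.


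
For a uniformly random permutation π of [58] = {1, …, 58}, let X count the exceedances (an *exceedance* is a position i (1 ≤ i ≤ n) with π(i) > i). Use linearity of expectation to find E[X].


Write X = Σ_{i=1}^{58} X_i, where X_i = 1_{π(i) > i}.
For each fixed i, π(i) is uniform over {1, …, 58} (marginal of a uniform permutation), so P[π(i) > i] = (n − i)/n. Summing: Σ_{i=1}^{58} (n − i)/n = (0 + 1 + … + 57)/58 = 58(58 − 1)/(2·58) = (58 − 1)/2.
Hence E[X] = Σ_{i=1}^{58} (58 − i)/58 = 57/2 ≈ 28.5000.

E[X] = 57/2 = 28.5000.


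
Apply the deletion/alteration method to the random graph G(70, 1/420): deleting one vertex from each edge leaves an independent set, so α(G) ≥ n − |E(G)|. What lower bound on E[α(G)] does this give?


E[|E(G)|] = C(70, 2)·p = 2415 · (1/420) = 23/4.
E[α(G)] ≥ n − E[|E(G)|] = 70 − 23/4 = 257/4.
Numerically: ≈ 64.250.
(This is only a lower bound; the true E[α(G)] may be larger.)

E[α(G)] ≥ 257/4 ≈ 64.250.


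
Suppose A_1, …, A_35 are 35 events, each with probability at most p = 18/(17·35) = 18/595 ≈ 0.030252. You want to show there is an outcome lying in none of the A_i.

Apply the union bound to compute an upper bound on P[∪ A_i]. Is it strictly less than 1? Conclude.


Union bound: P[∪_{i=1}^{35} A_i] ≤ Σ_i P[A_i] ≤ 35·p = 35·(18/595) = 18/17.
Numerically: 18/17 ≈ 1.058824.
Is 18/17 < 1? NO.
Since the bound 18/17 is ≥ 1, the union bound is uninformative here; it does NOT by itself certify existence.

35·p = 18/17 ≈ 1.058824; existence NOT certified by the union bound.


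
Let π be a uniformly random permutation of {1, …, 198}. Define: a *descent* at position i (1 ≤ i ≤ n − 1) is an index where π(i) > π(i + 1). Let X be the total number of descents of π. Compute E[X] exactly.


Write X = Σ X_I over i = 1, …, 197, with X_I the indicator of one descent.
There are 197 indicators.
For each fixed i, the pair (π(i), π(i+1)) is a uniformly random ordered pair of distinct values from {1, …, 198}; by symmetry P[π(i) > π(i+1)] = 1/2.
By linearity: E[X] = 197 · (1/2) = (198 − 1) · (1/2) = 197/2 ≈ 98.5000.

E[X] = 197/2 = 98.5000.


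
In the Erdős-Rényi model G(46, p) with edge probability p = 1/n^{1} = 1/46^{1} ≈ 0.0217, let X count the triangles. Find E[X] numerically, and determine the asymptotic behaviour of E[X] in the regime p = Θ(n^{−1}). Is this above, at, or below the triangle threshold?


Number of potential triangles: C(46, 3) = 15180.
Each occurs with probability p³ ≈ (0.0217)³ ≈ 1.02737e-05.
By linearity: E[X] = C(46, 3)·p³ ≈ 15180 · 1.02737e-05 ≈ 0.156.
Here α = 1, so p = 1/n is exactly at the triangle threshold p ~ 1/n. Asymptotically E[X] → c³/6 = 1³/6 = 1/6 ≈ 0.167, a bounded constant. In this regime the triangle count is asymptotically Poisson(c³/6).

E[X] ≈ 0.156; in regime p = Θ(1/n^{1}) E[X] stays bounded (at the triangle threshold p ~ 1/n).


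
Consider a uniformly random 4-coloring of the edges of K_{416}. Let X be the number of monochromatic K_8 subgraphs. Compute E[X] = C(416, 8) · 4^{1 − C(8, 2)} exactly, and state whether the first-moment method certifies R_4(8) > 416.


E[X] = C(416, 8) · 4^{1 − 28} = 20788229335792620 · 4^{−27} = 20788229335792620/18014398509481984.
As a reduced fraction: E[X] = 5197057333948155/4503599627370496 ≈ 1.154.
Is E[X] < 1? NO.
Since E[X] ≥ 1, the first-moment bound is inconclusive at n = 416; it does NOT by itself certify R_4(8) > 416.

E[X] = 5197057333948155/4503599627370496 ≈ 1.154; E[X] ≥ 1; first-moment method inconclusive here.


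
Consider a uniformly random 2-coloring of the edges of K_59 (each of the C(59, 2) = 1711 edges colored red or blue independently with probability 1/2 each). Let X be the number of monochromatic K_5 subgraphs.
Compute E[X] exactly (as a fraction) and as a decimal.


Let X = Σ_S X_S over the C(59, 5) = 5006386 subsets S of size 5, where X_S = 1 if the K_5 on S is monochromatic.
For a fixed S, the K_5 on S has C(5, 2) = 10 edges. P[all 10 edges red] = (1/2)^10, and likewise for blue, so P[monochromatic] = 2·(1/2)^10 = 2^{1 − 10} = 1/512.
By linearity: E[X] = C(59, 5) · 2^{1 − 10} = 5006386 · 1/512 = 2503193/256.
Numerically: E[X] ≈ 9778.097656.

E[X] = C(59,5)·2^(1−C(5,2)) = 2503193/256 ≈ 9778.097656.


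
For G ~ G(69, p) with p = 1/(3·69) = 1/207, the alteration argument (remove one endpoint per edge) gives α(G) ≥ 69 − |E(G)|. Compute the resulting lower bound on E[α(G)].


E[|E(G)|] = C(69, 2)·p = 2346 · (1/207) = 34/3.
E[α(G)] ≥ n − E[|E(G)|] = 69 − 34/3 = 173/3.
Numerically: ≈ 57.667.
(This is only a lower bound; the true E[α(G)] may be larger.)

E[α(G)] ≥ 173/3 ≈ 57.667.


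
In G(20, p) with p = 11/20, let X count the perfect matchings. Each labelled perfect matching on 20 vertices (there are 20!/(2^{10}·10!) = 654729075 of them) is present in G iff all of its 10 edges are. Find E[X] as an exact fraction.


K_20 has 20!/(2^{10}·10!) = 654729075 labelled perfect matchings.
For each such perfect matching H, let X_H = 1 if all 10 edges of H are present in G. Then P[X_H = 1] = p^{10} = (11/20)^{10} = 25937424601/10240000000000.
Summing the indicators: E[X] = Σ_H E[X_H] = 654729075 · p^{10} = 654729075 · 25937424601/10240000000000 = 679279440675798963/409600000000.
Numerically: E[X] ≈ 1.6584e+06.

E[X] = 654729075 · (11/20)^{10} = 679279440675798963/409600000000 ≈ 1.6584e+06.


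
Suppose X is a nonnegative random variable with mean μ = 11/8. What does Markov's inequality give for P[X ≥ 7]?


μ = E[X] = 11/8, a = 7.
Markov: P[X ≥ 7] ≤ μ/a = (11/8)/7 = 11/56.
Numerically: ≈ 0.19643.
(Since a = 7 > μ = 1.37500, the bound 11/56 is < 1 and informative.)

P[X ≥ 7] ≤ 11/56 ≈ 0.19643.


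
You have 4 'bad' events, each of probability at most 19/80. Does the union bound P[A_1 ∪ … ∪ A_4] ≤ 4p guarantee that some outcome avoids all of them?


Union bound: P[∪_{i=1}^{4} A_i] ≤ Σ_i P[A_i] ≤ 4·p = 4·(19/80) = 19/20.
Numerically: 19/20 ≈ 0.9500.
Is 19/20 < 1? YES.
Since P[∪ A_i] ≤ 19/20 < 1, the complement has P[∩ A_i^c] ≥ 1 − 19/20 = 1/20 > 0, so some outcome avoids every A_i.

4·p = 19/20 ≈ 0.9500; existence CERTIFIED by the union bound.


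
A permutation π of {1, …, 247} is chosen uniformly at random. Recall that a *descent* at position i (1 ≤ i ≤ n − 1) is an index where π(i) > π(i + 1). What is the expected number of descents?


Write X = Σ X_I over i = 1, …, 246, with X_I the indicator of one descent.
There are 246 indicators.
For each fixed i, the pair (π(i), π(i+1)) is a uniformly random ordered pair of distinct values from {1, …, 247}; by symmetry P[π(i) > π(i+1)] = 1/2.
By linearity: E[X] = 246 · (1/2) = (247 − 1) · (1/2) = 123 ≈ 123.00000.

E[X] = 123 = 123.00000.


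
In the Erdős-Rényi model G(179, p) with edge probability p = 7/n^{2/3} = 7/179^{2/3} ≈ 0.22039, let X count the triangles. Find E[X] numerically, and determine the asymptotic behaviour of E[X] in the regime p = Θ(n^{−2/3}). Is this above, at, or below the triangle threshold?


Number of potential triangles: C(179, 3) = 939929.
Each occurs with probability p³ ≈ (0.22039)³ ≈ 1.0705034e-02.
By linearity: E[X] = C(179, 3)·p³ ≈ 939929 · 1.0705034e-02 ≈ 10061.97207.
Since α = 2/3 < 1, p = c/n^{2/3} ≫ 1/n is above the triangle threshold p ~ 1/n. Asymptotically E[X] ~ (c³/6)·n^{3(1−α)} = (7³/6)·n^{1} → ∞; triangles are abundant w.h.p.

E[X] ≈ 10061.97207; in regime p = Θ(1/n^{2/3}) E[X] diverges (above the triangle threshold p ~ 1/n).


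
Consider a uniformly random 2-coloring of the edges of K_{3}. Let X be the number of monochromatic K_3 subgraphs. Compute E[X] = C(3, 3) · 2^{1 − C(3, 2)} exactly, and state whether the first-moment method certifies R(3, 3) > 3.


E[X] = C(3, 3) · 2^{1 − 3} = 1 · 2^{−2} = 1/4.
As a reduced fraction: E[X] = 1/4 ≈ 0.2500000.
Is E[X] < 1? YES.
Since E[X] < 1, there exists a 2-coloring of K_{3} with no monochromatic K_3; hence R(3, 3) > 3.

E[X] = 1/4 ≈ 0.2500000; E[X] < 1, so R(3, 3) > 3.


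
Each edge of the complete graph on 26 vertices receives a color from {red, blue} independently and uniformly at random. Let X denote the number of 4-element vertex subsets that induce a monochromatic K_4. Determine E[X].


Let X = Σ_S X_S over the C(26, 4) = 14950 subsets S of size 4, where X_S = 1 if the K_4 on S is monochromatic.
For a fixed S, the K_4 on S has C(4, 2) = 6 edges. P[all 6 edges red] = (1/2)^6, and likewise for blue, so P[monochromatic] = 2·(1/2)^6 = 2^{1 − 6} = 1/32.
By linearity: E[X] = C(26, 4) · 2^{1 − 6} = 14950 · 1/32 = 7475/16.
Numerically: E[X] ≈ 467.188.

E[X] = C(26,4)·2^(1−C(4,2)) = 7475/16 ≈ 467.188.


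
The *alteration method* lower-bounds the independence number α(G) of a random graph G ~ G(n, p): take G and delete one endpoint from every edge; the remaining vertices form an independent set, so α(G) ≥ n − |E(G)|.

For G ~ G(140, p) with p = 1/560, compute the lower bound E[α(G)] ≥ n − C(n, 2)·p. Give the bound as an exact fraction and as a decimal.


E[|E(G)|] = C(140, 2)·p = 9730 · (1/560) = 139/8.
E[α(G)] ≥ n − E[|E(G)|] = 140 − 139/8 = 981/8.
Numerically: ≈ 122.625000.
(This is only a lower bound; the true E[α(G)] may be larger.)

E[α(G)] ≥ 981/8 ≈ 122.625000.


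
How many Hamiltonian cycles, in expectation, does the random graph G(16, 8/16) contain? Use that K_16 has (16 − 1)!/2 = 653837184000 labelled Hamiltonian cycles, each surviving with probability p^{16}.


K_16 has (16 − 1)!/2 = 653837184000 labelled Hamiltonian cycles.
For each such Hamiltonian cycle H, let X_H = 1 if all 16 edges of H are present in G. Then P[X_H = 1] = p^{16} = (1/2)^{16} = 1/65536.
Summing the indicators: E[X] = Σ_H E[X_H] = 653837184000 · p^{16} = 653837184000 · 1/65536 = 638512875/64.
Numerically: E[X] ≈ 9.977e+06.

E[X] = 653837184000 · (1/2)^{16} = 638512875/64 ≈ 9.977e+06.


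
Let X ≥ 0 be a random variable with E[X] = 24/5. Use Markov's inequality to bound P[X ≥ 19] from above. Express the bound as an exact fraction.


μ = E[X] = 24/5, a = 19.
Markov: P[X ≥ 19] ≤ μ/a = (24/5)/19 = 24/95.
Numerically: ≈ 0.25263.
(Since a = 19 > μ = 4.80000, the bound 24/95 is < 1 and informative.)

P[X ≥ 19] ≤ 24/95 ≈ 0.25263.


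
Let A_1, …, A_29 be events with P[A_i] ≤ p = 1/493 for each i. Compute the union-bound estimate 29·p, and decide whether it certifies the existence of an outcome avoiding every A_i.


Union bound: P[∪_{i=1}^{29} A_i] ≤ Σ_i P[A_i] ≤ 29·p = 29·(1/493) = 1/17.
Numerically: 1/17 ≈ 0.0588.
Is 1/17 < 1? YES.
Since P[∪ A_i] ≤ 1/17 < 1, the complement has P[∩ A_i^c] ≥ 1 − 1/17 = 16/17 > 0, so some outcome avoids every A_i.

29·p = 1/17 ≈ 0.0588; existence CERTIFIED by the union bound.


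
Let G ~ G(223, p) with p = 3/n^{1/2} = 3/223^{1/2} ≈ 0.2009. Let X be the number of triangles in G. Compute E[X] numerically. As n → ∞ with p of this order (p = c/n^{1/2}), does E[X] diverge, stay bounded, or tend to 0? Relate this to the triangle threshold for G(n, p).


Number of potential triangles: C(223, 3) = 1823471.
Each occurs with probability p³ ≈ (0.2009)³ ≈ 8.107864e-03.
By linearity: E[X] = C(223, 3)·p³ ≈ 1823471 · 8.107864e-03 ≈ 14784.4554.
Since α = 1/2 < 1, p = c/n^{1/2} ≫ 1/n is above the triangle threshold p ~ 1/n. Asymptotically E[X] ~ (c³/6)·n^{3(1−α)} = (3³/6)·n^{1.5} → ∞; triangles are abundant w.h.p.

E[X] ≈ 14784.4554; in regime p = Θ(1/n^{1/2}) E[X] diverges (above the triangle threshold p ~ 1/n).


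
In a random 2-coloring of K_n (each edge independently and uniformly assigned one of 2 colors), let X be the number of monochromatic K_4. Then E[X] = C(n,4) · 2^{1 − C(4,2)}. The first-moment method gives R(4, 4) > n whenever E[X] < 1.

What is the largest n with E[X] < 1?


We need C(n, 4) · 2^{1 − 6} < 1, i.e. C(n, 4) < 2^{6 − 1} = 32.
Check values of n near the boundary:
  n = 4: C(4, 4) = 1; 1 < 32? YES
  n = 5: C(5, 4) = 5; 5 < 32? YES
  n = 6: C(6, 4) = 15; 15 < 32? YES
  n = 7: C(7, 4) = 35; 35 < 32? NO
  n = 8: C(8, 4) = 70; 70 < 32? NO
  n = 9: C(9, 4) = 126; 126 < 32? NO
The largest n with C(n, 4) < 32 is n = 6 (where E[X] = 15/32 ≈ 0.46875). Hence R(4, 4) > 6, i.e. R(4, 4) ≥ 7.

Largest n = 6; hence R(4, 4) > 6.


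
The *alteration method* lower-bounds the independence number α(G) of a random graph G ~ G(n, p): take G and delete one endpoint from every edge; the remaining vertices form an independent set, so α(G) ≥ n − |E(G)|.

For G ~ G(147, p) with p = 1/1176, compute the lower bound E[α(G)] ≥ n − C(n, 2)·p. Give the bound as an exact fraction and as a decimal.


E[|E(G)|] = C(147, 2)·p = 10731 · (1/1176) = 73/8.
E[α(G)] ≥ n − E[|E(G)|] = 147 − 73/8 = 1103/8.
Numerically: ≈ 137.87500.
(This is only a lower bound; the true E[α(G)] may be larger.)

E[α(G)] ≥ 1103/8 ≈ 137.87500.


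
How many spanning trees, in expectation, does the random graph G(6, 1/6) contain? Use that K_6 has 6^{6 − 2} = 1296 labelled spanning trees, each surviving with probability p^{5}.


K_6 has 6^{6 − 2} = 1296 labelled spanning trees.
For each such spanning tree H, let X_H = 1 if all 5 edges of H are present in G. Then P[X_H = 1] = p^{5} = (1/6)^{5} = 1/7776.
By linearity: E[X] = Σ_H E[X_H] = 1296 · p^{5} = 1296 · 1/7776 = 1/6.
Numerically: E[X] ≈ 0.1667.

E[X] = 1296 · (1/6)^{5} = 1/6 ≈ 0.1667.


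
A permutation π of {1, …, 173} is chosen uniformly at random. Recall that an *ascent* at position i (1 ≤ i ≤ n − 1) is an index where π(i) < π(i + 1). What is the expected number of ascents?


Write X = Σ X_I over i = 1, …, 172, with X_I the indicator of one ascent.
There are 172 indicators.
For each fixed i, the pair (π(i), π(i+1)) is a uniformly random ordered pair of distinct values from {1, …, 173}; by symmetry P[π(i) < π(i+1)] = 1/2.
By linearity: E[X] = 172 · (1/2) = (173 − 1) · (1/2) = 86 ≈ 86.000.

E[X] = 86 = 86.000.


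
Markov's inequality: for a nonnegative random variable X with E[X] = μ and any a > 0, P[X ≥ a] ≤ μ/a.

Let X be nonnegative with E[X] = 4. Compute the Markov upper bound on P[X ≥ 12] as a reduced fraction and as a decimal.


μ = E[X] = 4, a = 12.
Markov: P[X ≥ 12] ≤ μ/a = (4)/12 = 1/3.
Numerically: ≈ 0.3333.
(Since a = 12 > μ = 4.0000, the bound 1/3 is < 1 and informative.)

P[X ≥ 12] ≤ 1/3 ≈ 0.3333.


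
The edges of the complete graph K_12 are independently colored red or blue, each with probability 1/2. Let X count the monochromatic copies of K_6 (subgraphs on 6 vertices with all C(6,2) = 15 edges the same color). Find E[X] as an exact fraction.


Let X = Σ_S X_S over the C(12, 6) = 924 subsets S of size 6, where X_S = 1 if the K_6 on S is monochromatic.
For a fixed S, the K_6 on S has C(6, 2) = 15 edges. P[all 15 edges red] = (1/2)^15, and likewise for blue, so P[monochromatic] = 2·(1/2)^15 = 2^{1 − 15} = 1/16384.
By linearity: E[X] = C(12, 6) · 2^{1 − 15} = 924 · 1/16384 = 231/4096.
Numerically: E[X] ≈ 0.056396.

E[X] = C(12,6)·2^(1−C(6,2)) = 231/4096 ≈ 0.056396.


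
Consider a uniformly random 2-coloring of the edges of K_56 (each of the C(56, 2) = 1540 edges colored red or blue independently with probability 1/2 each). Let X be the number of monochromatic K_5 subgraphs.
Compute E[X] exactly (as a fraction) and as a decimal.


Let X = Σ_S X_S over the C(56, 5) = 3819816 subsets S of size 5, where X_S = 1 if the K_5 on S is monochromatic.
For a fixed S, the K_5 on S has C(5, 2) = 10 edges. P[all 10 edges red] = (1/2)^10, and likewise for blue, so P[monochromatic] = 2·(1/2)^10 = 2^{1 − 10} = 1/512.
By linearity: E[X] = C(56, 5) · 2^{1 − 10} = 3819816 · 1/512 = 477477/64.
Numerically: E[X] ≈ 7460.57812.

E[X] = C(56,5)·2^(1−C(5,2)) = 477477/64 ≈ 7460.57812.


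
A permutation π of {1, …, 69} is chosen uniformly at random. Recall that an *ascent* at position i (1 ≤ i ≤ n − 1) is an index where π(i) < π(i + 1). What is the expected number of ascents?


Write X = Σ X_I over i = 1, …, 68, with X_I the indicator of one ascent.
There are 68 indicators.
For each fixed i, the pair (π(i), π(i+1)) is a uniformly random ordered pair of distinct values from {1, …, 69}; by symmetry P[π(i) < π(i+1)] = 1/2.
By linearity: E[X] = 68 · (1/2) = (69 − 1) · (1/2) = 34 ≈ 34.000000.

E[X] = 34 = 34.000000.


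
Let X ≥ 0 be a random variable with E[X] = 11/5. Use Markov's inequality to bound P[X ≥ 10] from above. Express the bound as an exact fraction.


μ = E[X] = 11/5, a = 10.
Markov: P[X ≥ 10] ≤ μ/a = (11/5)/10 = 11/50.
Numerically: ≈ 0.2200.
(Since a = 10 > μ = 2.2000, the bound 11/50 is < 1 and informative.)

P[X ≥ 10] ≤ 11/50 ≈ 0.2200.


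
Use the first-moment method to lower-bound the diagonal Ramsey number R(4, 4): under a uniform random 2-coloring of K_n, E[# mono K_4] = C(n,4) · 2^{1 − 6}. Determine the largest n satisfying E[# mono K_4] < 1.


We need C(n, 4) · 2^{1 − 6} < 1, i.e. C(n, 4) < 2^{6 − 1} = 32.
Check values of n near the boundary:
  n = 4: C(4, 4) = 1; 1 < 32? YES
  n = 5: C(5, 4) = 5; 5 < 32? YES
  n = 6: C(6, 4) = 15; 15 < 32? YES
  n = 7: C(7, 4) = 35; 35 < 32? NO
The largest n with C(n, 4) < 32 is n = 6 (where E[X] = 15/32 ≈ 0.468750). Hence R(4, 4) > 6, i.e. R(4, 4) ≥ 7.

Largest n = 6; hence R(4, 4) > 6.


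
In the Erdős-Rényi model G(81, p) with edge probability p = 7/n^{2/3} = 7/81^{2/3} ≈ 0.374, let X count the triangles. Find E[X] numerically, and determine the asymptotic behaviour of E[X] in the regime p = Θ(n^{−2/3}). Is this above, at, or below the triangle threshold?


Number of potential triangles: C(81, 3) = 85320.
Each occurs with probability p³ ≈ (0.374)³ ≈ 5.22786e-02.
By linearity: E[X] = C(81, 3)·p³ ≈ 85320 · 5.22786e-02 ≈ 4460.412.
Since α = 2/3 < 1, p = c/n^{2/3} ≫ 1/n is above the triangle threshold p ~ 1/n. Asymptotically E[X] ~ (c³/6)·n^{3(1−α)} = (7³/6)·n^{1} → ∞; triangles are abundant w.h.p.

E[X] ≈ 4460.412; in regime p = Θ(1/n^{2/3}) E[X] diverges (above the triangle threshold p ~ 1/n).


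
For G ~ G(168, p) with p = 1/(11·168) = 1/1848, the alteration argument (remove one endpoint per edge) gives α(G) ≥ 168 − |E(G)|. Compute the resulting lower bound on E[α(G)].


E[|E(G)|] = C(168, 2)·p = 14028 · (1/1848) = 167/22.
E[α(G)] ≥ n − E[|E(G)|] = 168 − 167/22 = 3529/22.
Numerically: ≈ 160.4091.
(This is only a lower bound; the true E[α(G)] may be larger.)

E[α(G)] ≥ 3529/22 ≈ 160.4091.


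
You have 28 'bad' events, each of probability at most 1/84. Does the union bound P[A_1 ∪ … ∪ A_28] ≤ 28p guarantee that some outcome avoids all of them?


Union bound: P[∪_{i=1}^{28} A_i] ≤ Σ_i P[A_i] ≤ 28·p = 28·(1/84) = 1/3.
Numerically: 1/3 ≈ 0.33333.
Is 1/3 < 1? YES.
Since P[∪ A_i] ≤ 1/3 < 1, the complement has P[∩ A_i^c] ≥ 1 − 1/3 = 2/3 > 0, so some outcome avoids every A_i.

28·p = 1/3 ≈ 0.33333; existence CERTIFIED by the union bound.


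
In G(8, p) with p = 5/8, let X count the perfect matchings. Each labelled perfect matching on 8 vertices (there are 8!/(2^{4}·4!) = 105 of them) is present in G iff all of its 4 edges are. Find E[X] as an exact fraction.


K_8 has 8!/(2^{4}·4!) = 105 labelled perfect matchings.
For each such perfect matching H, let X_H = 1 if all 4 edges of H are present in G. Then P[X_H = 1] = p^{4} = (5/8)^{4} = 625/4096.
By linearity: E[X] = Σ_H E[X_H] = 105 · p^{4} = 105 · 625/4096 = 65625/4096.
Numerically: E[X] ≈ 16.

E[X] = 105 · (5/8)^{4} = 65625/4096 ≈ 16.


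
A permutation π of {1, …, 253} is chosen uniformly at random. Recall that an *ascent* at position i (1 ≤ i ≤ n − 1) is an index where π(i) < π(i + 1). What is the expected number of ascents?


Write X = Σ X_I over i = 1, …, 252, with X_I the indicator of one ascent.
There are 252 indicators.
For each fixed i, the pair (π(i), π(i+1)) is a uniformly random ordered pair of distinct values from {1, …, 253}; by symmetry P[π(i) < π(i+1)] = 1/2.
By linearity: E[X] = 252 · (1/2) = (253 − 1) · (1/2) = 126 ≈ 126.0000.

E[X] = 126 = 126.0000.


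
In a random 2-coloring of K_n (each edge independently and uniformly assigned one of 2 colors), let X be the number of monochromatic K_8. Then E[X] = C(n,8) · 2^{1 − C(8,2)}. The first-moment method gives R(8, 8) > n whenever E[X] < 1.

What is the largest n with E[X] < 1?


We need C(n, 8) · 2^{1 − 28} < 1, i.e. C(n, 8) < 2^{28 − 1} = 134217728.
Check values of n near the boundary:
  n = 38: C(38, 8) = 48903492; 48903492 < 134217728? YES
  n = 39: C(39, 8) = 61523748; 61523748 < 134217728? YES
  n = 40: C(40, 8) = 76904685; 76904685 < 134217728? YES
  n = 41: C(41, 8) = 95548245; 95548245 < 134217728? YES
  n = 42: C(42, 8) = 118030185; 118030185 < 134217728? YES
  n = 43: C(43, 8) = 145008513; 145008513 < 134217728? NO
The largest n with C(n, 8) < 134217728 is n = 42 (where E[X] = 118030185/134217728 ≈ 0.879). Hence R(8, 8) > 42, i.e. R(8, 8) ≥ 43.

Largest n = 42; hence R(8, 8) > 42.


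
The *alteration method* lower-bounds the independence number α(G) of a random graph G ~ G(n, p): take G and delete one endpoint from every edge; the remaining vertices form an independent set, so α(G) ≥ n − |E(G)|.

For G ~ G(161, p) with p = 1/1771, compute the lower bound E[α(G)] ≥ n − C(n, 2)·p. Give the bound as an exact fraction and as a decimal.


E[|E(G)|] = C(161, 2)·p = 12880 · (1/1771) = 80/11.
E[α(G)] ≥ n − E[|E(G)|] = 161 − 80/11 = 1691/11.
Numerically: ≈ 153.72727.
(This is only a lower bound; the true E[α(G)] may be larger.)

E[α(G)] ≥ 1691/11 ≈ 153.72727.


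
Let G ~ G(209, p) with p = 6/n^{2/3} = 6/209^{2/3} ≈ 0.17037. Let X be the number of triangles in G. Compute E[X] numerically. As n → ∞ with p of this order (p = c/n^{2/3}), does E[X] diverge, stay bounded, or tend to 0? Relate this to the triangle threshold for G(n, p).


Number of potential triangles: C(209, 3) = 1499784.
Each occurs with probability p³ ≈ (0.17037)³ ≈ 4.9449417e-03.
By linearity: E[X] = C(209, 3)·p³ ≈ 1499784 · 4.9449417e-03 ≈ 7416.34450.
Since α = 2/3 < 1, p = c/n^{2/3} ≫ 1/n is above the triangle threshold p ~ 1/n. Asymptotically E[X] ~ (c³/6)·n^{3(1−α)} = (6³/6)·n^{1} → ∞; triangles are abundant w.h.p.

E[X] ≈ 7416.34450; in regime p = Θ(1/n^{2/3}) E[X] diverges (above the triangle threshold p ~ 1/n).


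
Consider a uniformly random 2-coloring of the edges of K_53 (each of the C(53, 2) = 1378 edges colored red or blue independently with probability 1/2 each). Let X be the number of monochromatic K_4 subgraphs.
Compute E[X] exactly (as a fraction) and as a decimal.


Let X = Σ_S X_S over the C(53, 4) = 292825 subsets S of size 4, where X_S = 1 if the K_4 on S is monochromatic.
For a fixed S, the K_4 on S has C(4, 2) = 6 edges. P[all 6 edges red] = (1/2)^6, and likewise for blue, so P[monochromatic] = 2·(1/2)^6 = 2^{1 − 6} = 1/32.
By linearity of expectation: E[X] = C(53, 4) · 2^{1 − 6} = 292825 · 1/32 = 292825/32.
Numerically: E[X] ≈ 9150.78125.

E[X] = C(53,4)·2^(1−C(4,2)) = 292825/32 ≈ 9150.78125.


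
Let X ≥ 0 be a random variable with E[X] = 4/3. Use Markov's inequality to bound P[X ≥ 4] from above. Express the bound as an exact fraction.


μ = E[X] = 4/3, a = 4.
Markov: P[X ≥ 4] ≤ μ/a = (4/3)/4 = 1/3.
Numerically: ≈ 0.333333.
(Since a = 4 > μ = 1.333333, the bound 1/3 is < 1 and informative.)

P[X ≥ 4] ≤ 1/3 ≈ 0.333333.


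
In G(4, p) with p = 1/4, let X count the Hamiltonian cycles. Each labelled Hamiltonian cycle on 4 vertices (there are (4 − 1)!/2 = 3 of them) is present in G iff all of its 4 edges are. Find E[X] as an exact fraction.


K_4 has (4 − 1)!/2 = 3 labelled Hamiltonian cycles.
For each such Hamiltonian cycle H, let X_H = 1 if all 4 edges of H are present in G. Then P[X_H = 1] = p^{4} = (1/4)^{4} = 1/256.
By linearity of expectation: E[X] = Σ_H E[X_H] = 3 · p^{4} = 3 · 1/256 = 3/256.
Numerically: E[X] ≈ 0.0117188.

E[X] = 3 · (1/4)^{4} = 3/256 ≈ 0.0117188.


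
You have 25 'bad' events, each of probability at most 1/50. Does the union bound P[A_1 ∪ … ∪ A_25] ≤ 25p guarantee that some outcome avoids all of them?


Union bound: P[∪_{i=1}^{25} A_i] ≤ Σ_i P[A_i] ≤ 25·p = 25·(1/50) = 1/2.
Numerically: 1/2 ≈ 0.500.
Is 1/2 < 1? YES.
Since P[∪ A_i] ≤ 1/2 < 1, the complement has P[∩ A_i^c] ≥ 1 − 1/2 = 1/2 > 0, so some outcome avoids every A_i.

25·p = 1/2 ≈ 0.500; existence CERTIFIED by the union bound.


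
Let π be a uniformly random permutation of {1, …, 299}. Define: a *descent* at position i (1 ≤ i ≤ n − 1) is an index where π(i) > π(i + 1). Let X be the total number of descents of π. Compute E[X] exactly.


Write X = Σ X_I over i = 1, …, 298, with X_I the indicator of one descent.
There are 298 indicators.
For each fixed i, the pair (π(i), π(i+1)) is a uniformly random ordered pair of distinct values from {1, …, 299}; by symmetry P[π(i) > π(i+1)] = 1/2.
By linearity: E[X] = 298 · (1/2) = (299 − 1) · (1/2) = 149 ≈ 149.000.

E[X] = 149 = 149.000.


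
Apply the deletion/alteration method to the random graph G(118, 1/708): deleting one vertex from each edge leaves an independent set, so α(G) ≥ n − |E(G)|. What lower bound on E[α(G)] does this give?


E[|E(G)|] = C(118, 2)·p = 6903 · (1/708) = 39/4.
E[α(G)] ≥ n − E[|E(G)|] = 118 − 39/4 = 433/4.
Numerically: ≈ 108.25000.
(This is only a lower bound; the true E[α(G)] may be larger.)

E[α(G)] ≥ 433/4 ≈ 108.25000.


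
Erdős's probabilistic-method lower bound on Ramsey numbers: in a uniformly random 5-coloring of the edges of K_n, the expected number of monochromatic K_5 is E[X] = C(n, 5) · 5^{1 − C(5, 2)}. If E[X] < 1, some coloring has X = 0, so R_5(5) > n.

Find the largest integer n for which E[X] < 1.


We need C(n, 5) · 5^{1 − 10} < 1, i.e. C(n, 5) < 5^{10 − 1} = 1953125.
Check values of n near the boundary:
  n = 45: C(45, 5) = 1221759; 1221759 < 1953125? YES
  n = 46: C(46, 5) = 1370754; 1370754 < 1953125? YES
  n = 47: C(47, 5) = 1533939; 1533939 < 1953125? YES
  n = 48: C(48, 5) = 1712304; 1712304 < 1953125? YES
  n = 49: C(49, 5) = 1906884; 1906884 < 1953125? YES
  n = 50: C(50, 5) = 2118760; 2118760 < 1953125? NO
  n = 51: C(51, 5) = 2349060; 2349060 < 1953125? NO
The largest n with C(n, 5) < 1953125 is n = 49 (where E[X] = 1906884/1953125 ≈ 0.9763). Hence R_5(5) > 49, i.e. R_5(5) ≥ 50.

Largest n = 49; hence R_5(5) > 49.


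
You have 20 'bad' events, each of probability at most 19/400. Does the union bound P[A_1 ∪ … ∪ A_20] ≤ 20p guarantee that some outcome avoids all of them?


Union bound: P[∪_{i=1}^{20} A_i] ≤ Σ_i P[A_i] ≤ 20·p = 20·(19/400) = 19/20.
Numerically: 19/20 ≈ 0.9500000.
Is 19/20 < 1? YES.
Since P[∪ A_i] ≤ 19/20 < 1, the complement has P[∩ A_i^c] ≥ 1 − 19/20 = 1/20 > 0, so some outcome avoids every A_i.

20·p = 19/20 ≈ 0.9500000; existence CERTIFIED by the union bound.


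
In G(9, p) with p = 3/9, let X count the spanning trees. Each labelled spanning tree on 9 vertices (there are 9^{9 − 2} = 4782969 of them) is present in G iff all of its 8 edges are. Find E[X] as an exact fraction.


K_9 has 9^{9 − 2} = 4782969 labelled spanning trees.
For each such spanning tree H, let X_H = 1 if all 8 edges of H are present in G. Then P[X_H = 1] = p^{8} = (1/3)^{8} = 1/6561.
Summing the indicators: E[X] = Σ_H E[X_H] = 4782969 · p^{8} = 4782969 · 1/6561 = 729.
Numerically: E[X] ≈ 729.

E[X] = 4782969 · (1/3)^{8} = 729 ≈ 729.


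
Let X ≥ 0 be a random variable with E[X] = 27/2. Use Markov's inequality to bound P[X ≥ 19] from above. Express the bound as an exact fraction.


μ = E[X] = 27/2, a = 19.
Markov: P[X ≥ 19] ≤ μ/a = (27/2)/19 = 27/38.
Numerically: ≈ 0.710526.
(Since a = 19 > μ = 13.500000, the bound 27/38 is < 1 and informative.)

P[X ≥ 19] ≤ 27/38 ≈ 0.710526.


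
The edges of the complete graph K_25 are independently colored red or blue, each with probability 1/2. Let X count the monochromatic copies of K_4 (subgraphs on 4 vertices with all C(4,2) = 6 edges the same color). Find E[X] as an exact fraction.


Let X = Σ_S X_S over the C(25, 4) = 12650 subsets S of size 4, where X_S = 1 if the K_4 on S is monochromatic.
For a fixed S, the K_4 on S has C(4, 2) = 6 edges. P[all 6 edges red] = (1/2)^6, and likewise for blue, so P[monochromatic] = 2·(1/2)^6 = 2^{1 − 6} = 1/32.
Summing: E[X] = C(25, 4) · 2^{1 − 6} = 12650 · 1/32 = 6325/16.
Numerically: E[X] ≈ 395.312.

E[X] = C(25,4)·2^(1−C(4,2)) = 6325/16 ≈ 395.312.


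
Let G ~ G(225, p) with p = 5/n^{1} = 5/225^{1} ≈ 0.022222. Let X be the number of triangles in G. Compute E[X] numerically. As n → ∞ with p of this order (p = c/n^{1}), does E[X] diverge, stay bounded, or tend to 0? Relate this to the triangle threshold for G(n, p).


Number of potential triangles: C(225, 3) = 1873200.
Each occurs with probability p³ ≈ (0.022222)³ ≈ 1.0973937e-05.
By linearity: E[X] = C(225, 3)·p³ ≈ 1873200 · 1.0973937e-05 ≈ 20.55638.
Here α = 1, so p = 5/n is exactly at the triangle threshold p ~ 1/n. Asymptotically E[X] → c³/6 = 5³/6 = 125/6 ≈ 20.83333, a bounded constant. In this regime the triangle count is asymptotically Poisson(c³/6).

E[X] ≈ 20.55638; in regime p = Θ(1/n^{1}) E[X] stays bounded (at the triangle threshold p ~ 1/n).


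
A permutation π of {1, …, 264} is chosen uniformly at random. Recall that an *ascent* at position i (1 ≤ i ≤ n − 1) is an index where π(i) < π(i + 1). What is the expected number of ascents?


Write X = Σ X_I over i = 1, …, 263, with X_I the indicator of one ascent.
There are 263 indicators.
For each fixed i, the pair (π(i), π(i+1)) is a uniformly random ordered pair of distinct values from {1, …, 264}; by symmetry P[π(i) < π(i+1)] = 1/2.
By linearity: E[X] = 263 · (1/2) = (264 − 1) · (1/2) = 263/2 ≈ 131.50000.

E[X] = 263/2 = 131.50000.


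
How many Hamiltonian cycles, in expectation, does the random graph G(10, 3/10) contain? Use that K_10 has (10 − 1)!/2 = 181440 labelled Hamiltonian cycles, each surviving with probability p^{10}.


K_10 has (10 − 1)!/2 = 181440 labelled Hamiltonian cycles.
For each such Hamiltonian cycle H, let X_H = 1 if all 10 edges of H are present in G. Then P[X_H = 1] = p^{10} = (3/10)^{10} = 59049/10000000000.
Summing the indicators: E[X] = Σ_H E[X_H] = 181440 · p^{10} = 181440 · 59049/10000000000 = 33480783/31250000.
Numerically: E[X] ≈ 1.071.

E[X] = 181440 · (3/10)^{10} = 33480783/31250000 ≈ 1.071.


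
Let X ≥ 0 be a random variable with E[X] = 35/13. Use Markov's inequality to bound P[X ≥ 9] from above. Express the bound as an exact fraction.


μ = E[X] = 35/13, a = 9.
Markov: P[X ≥ 9] ≤ μ/a = (35/13)/9 = 35/117.
Numerically: ≈ 0.299.
(Since a = 9 > μ = 2.692, the bound 35/117 is < 1 and informative.)

P[X ≥ 9] ≤ 35/117 ≈ 0.299.


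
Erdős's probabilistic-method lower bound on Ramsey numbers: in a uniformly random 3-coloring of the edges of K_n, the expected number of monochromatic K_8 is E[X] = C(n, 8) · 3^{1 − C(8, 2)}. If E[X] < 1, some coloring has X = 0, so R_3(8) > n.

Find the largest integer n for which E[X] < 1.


We need C(n, 8) · 3^{1 − 28} < 1, i.e. C(n, 8) < 3^{28 − 1} = 7625597484987.
Check values of n near the boundary:
  n = 154: C(154, 8) = 6521818990995; 6521818990995 < 7625597484987? YES
  n = 155: C(155, 8) = 6876747915675; 6876747915675 < 7625597484987? YES
  n = 156: C(156, 8) = 7248464019225; 7248464019225 < 7625597484987? YES
  n = 157: C(157, 8) = 7637643295425; 7637643295425 < 7625597484987? NO
The largest n with C(n, 8) < 7625597484987 is n = 156 (where E[X] = 805384891025/847288609443 ≈ 0.9505). Hence R_3(8) > 156, i.e. R_3(8) ≥ 157.

Largest n = 156; hence R_3(8) > 156.


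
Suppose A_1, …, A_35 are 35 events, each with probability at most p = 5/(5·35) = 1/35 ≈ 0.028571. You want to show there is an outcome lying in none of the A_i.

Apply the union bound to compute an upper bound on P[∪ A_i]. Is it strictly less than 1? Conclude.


Union bound: P[∪_{i=1}^{35} A_i] ≤ Σ_i P[A_i] ≤ 35·p = 35·(1/35) = 1.
Numerically: 1 ≈ 1.000000.
Is 1 < 1? NO.
Since the bound 1 is ≥ 1, the union bound is uninformative here; it does NOT by itself certify existence.

35·p = 1 ≈ 1.000000; existence NOT certified by the union bound.


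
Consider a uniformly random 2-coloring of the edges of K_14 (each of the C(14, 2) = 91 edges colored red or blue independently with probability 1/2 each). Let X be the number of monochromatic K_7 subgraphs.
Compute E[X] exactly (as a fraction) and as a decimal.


Let X = Σ_S X_S over the C(14, 7) = 3432 subsets S of size 7, where X_S = 1 if the K_7 on S is monochromatic.
For a fixed S, the K_7 on S has C(7, 2) = 21 edges. P[all 21 edges red] = (1/2)^21, and likewise for blue, so P[monochromatic] = 2·(1/2)^21 = 2^{1 − 21} = 1/1048576.
Summing: E[X] = C(14, 7) · 2^{1 − 21} = 3432 · 1/1048576 = 429/131072.
Numerically: E[X] ≈ 0.0033.

E[X] = C(14,7)·2^(1−C(7,2)) = 429/131072 ≈ 0.0033.


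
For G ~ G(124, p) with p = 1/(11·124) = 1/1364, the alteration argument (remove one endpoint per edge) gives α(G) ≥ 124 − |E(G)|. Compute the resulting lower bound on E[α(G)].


E[|E(G)|] = C(124, 2)·p = 7626 · (1/1364) = 123/22.
E[α(G)] ≥ n − E[|E(G)|] = 124 − 123/22 = 2605/22.
Numerically: ≈ 118.409.
(This is only a lower bound; the true E[α(G)] may be larger.)

E[α(G)] ≥ 2605/22 ≈ 118.409.


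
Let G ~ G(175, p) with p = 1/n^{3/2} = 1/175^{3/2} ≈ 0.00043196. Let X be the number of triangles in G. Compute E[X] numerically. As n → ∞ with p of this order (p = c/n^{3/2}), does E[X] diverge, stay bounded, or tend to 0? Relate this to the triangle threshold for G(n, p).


Number of potential triangles: C(175, 3) = 877975.
Each occurs with probability p³ ≈ (0.00043196)³ ≈ 8.0598838e-11.
By linearity: E[X] = C(175, 3)·p³ ≈ 877975 · 8.0598838e-11 ≈ 0.00007.
Since α = 3/2 > 1, p = c/n^{3/2} = o(1/n) is below the triangle threshold p ~ 1/n. Asymptotically E[X] ~ (c³/6)·n^{3(1−α)} = (1³/6)·n^{-1.5} → 0, so by Markov's inequality G has no triangles w.h.p.

E[X] ≈ 0.00007; in regime p = Θ(1/n^{3/2}) E[X] tends to 0 (below the triangle threshold p ~ 1/n).


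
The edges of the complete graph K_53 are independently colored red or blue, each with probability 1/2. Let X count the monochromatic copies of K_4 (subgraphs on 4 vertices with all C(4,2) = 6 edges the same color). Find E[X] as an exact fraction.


Let X = Σ_S X_S over the C(53, 4) = 292825 subsets S of size 4, where X_S = 1 if the K_4 on S is monochromatic.
For a fixed S, the K_4 on S has C(4, 2) = 6 edges. P[all 6 edges red] = (1/2)^6, and likewise for blue, so P[monochromatic] = 2·(1/2)^6 = 2^{1 − 6} = 1/32.
By linearity: E[X] = C(53, 4) · 2^{1 − 6} = 292825 · 1/32 = 292825/32.
Numerically: E[X] ≈ 9150.781250.

E[X] = C(53,4)·2^(1−C(4,2)) = 292825/32 ≈ 9150.781250.
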